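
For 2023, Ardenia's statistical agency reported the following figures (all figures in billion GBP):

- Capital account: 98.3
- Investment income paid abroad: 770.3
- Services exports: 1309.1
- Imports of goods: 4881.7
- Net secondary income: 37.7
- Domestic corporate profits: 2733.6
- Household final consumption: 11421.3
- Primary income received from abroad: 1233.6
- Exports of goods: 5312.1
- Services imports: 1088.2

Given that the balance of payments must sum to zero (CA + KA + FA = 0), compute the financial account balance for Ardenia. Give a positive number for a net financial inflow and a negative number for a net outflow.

Goods balance = 5312.1 - 4881.7 = 430.4
Services balance = 1309.1 - 1088.2 = 220.9
Trade balance (goods + services) = 430.4 + 220.9 = 651.3
Net primary income = 1233.6 - 770.3 = 463.3
Net secondary income = 37.7
Current account = 651.3 + 463.3 + 37.7 = 1152.3
Financial account = -(1152.3 + 98.3) = -1250.6

-1250.6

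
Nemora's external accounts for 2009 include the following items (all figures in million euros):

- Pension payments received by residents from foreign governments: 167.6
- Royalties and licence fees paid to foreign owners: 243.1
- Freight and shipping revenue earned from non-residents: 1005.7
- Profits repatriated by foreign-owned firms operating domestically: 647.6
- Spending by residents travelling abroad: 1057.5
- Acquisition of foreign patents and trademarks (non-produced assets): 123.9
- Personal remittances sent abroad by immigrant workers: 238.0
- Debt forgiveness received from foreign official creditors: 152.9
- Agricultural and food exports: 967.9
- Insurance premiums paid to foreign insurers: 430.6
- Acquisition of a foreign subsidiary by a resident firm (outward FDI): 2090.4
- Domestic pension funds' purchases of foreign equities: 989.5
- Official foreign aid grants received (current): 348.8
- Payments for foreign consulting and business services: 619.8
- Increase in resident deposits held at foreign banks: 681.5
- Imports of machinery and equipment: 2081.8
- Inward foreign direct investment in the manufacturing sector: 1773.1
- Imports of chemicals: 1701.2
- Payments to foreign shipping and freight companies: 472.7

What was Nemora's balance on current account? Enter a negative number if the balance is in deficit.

Goods: -1701.2 + 967.9 - 2081.8 = -2815.1
Services: -1057.5 - 472.7 - 243.1 + 1005.7 - 619.8 - 430.6 = -1818.0
Primary income: -647.6
Secondary income: 167.6 + 348.8 - 238.0 = 278.4
Current account = (-2815.1) + (-1818.0) + (-647.6) + 278.4 = -5002.3
(Excluded from the current account — capital account: acquisition of foreign patents and trademarks (non-produced assets) 123.9, debt forgiveness received from foreign official creditors 152.9; financial account: acquisition of a foreign subsidiary by a resident firm (outward FDI) 2090.4, domestic pension funds' purchases of foreign equities 989.5, increase in resident deposits held at foreign banks 681.5, inward foreign direct investment in the manufacturing sector 1773.1.)

-5002.3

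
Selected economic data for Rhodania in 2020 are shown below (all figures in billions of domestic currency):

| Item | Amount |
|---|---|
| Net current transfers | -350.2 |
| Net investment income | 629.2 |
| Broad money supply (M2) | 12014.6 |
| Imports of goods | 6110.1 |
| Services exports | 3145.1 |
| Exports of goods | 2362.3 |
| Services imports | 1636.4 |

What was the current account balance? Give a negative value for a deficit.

-1960.1

Goods balance = 2362.3 - 6110.1 = -3747.8
Services balance = 3145.1 - 1636.4 = 1508.7
Trade balance (goods + services) = -3747.8 + 1508.7 = -2239.1
Net primary income = 629.2
Net secondary income = -350.2
Current account = -2239.1 + 629.2 + (-350.2) = -1960.1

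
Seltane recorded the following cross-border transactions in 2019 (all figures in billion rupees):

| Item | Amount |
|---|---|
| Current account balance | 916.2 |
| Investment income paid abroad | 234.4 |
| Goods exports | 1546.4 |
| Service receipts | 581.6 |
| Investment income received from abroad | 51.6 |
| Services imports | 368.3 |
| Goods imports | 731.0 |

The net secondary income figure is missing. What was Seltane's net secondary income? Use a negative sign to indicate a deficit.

Current account = goods balance + services balance + net primary income + net secondary income
Sum of the known components = 845.9
Net secondary income = CA - (known components) = 916.2 - 845.9 = 70.3

70.3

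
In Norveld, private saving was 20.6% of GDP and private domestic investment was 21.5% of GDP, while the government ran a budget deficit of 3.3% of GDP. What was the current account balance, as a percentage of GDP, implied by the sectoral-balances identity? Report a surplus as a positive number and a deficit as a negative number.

-4.2

By the sectoral-balances identity, CA = (S_private - I) + (T - G).
Private balance = 20.6 - 21.5 = -0.9
Government balance (T - G) = -3.3
CA = -0.9 + (-3.3) = -4.2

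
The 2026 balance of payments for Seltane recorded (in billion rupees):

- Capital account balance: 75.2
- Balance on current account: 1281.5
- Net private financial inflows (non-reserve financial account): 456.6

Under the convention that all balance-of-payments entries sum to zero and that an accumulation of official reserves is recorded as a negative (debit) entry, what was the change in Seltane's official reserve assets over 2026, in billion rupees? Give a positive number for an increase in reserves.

1813.3

Official reserve transactions balance = -(1281.5 + 75.2 + 456.6) = -1813.3
An accumulation of reserves is recorded as a debit (negative entry), so the change in the stock of reserves is the negative of that balance.
Change in official reserves = -(-1813.3) = 1813.3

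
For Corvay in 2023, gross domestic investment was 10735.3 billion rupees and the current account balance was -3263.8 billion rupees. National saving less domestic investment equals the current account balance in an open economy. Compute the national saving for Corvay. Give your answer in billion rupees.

S = I + CA = 10735.3 + (-3263.8) = 7471.5

7471.5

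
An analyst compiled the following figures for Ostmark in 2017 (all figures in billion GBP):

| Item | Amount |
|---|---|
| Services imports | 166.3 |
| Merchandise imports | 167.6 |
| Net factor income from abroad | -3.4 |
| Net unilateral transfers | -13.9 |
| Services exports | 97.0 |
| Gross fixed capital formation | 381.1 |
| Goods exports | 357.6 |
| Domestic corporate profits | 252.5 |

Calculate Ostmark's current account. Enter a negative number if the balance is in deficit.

103.4

Goods balance = 357.6 - 167.6 = 190.0
Services balance = 97.0 - 166.3 = -69.3
Trade balance (goods + services) = 190.0 + (-69.3) = 120.7
Net primary income = -3.4
Net secondary income = -13.9
Current account = 120.7 + (-3.4) + (-13.9) = 103.4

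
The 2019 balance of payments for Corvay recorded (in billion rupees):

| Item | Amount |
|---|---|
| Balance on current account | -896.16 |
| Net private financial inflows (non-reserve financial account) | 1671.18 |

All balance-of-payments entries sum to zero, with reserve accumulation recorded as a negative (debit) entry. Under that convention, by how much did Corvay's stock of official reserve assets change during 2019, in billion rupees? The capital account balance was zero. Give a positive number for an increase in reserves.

775.02

Official reserve transactions balance = -((-896.16) + 1671.18) = -775.02
An accumulation of reserves is recorded as a debit (negative entry), so the change in the stock of reserves is the negative of that balance.
Change in official reserves = -(-775.02) = 775.02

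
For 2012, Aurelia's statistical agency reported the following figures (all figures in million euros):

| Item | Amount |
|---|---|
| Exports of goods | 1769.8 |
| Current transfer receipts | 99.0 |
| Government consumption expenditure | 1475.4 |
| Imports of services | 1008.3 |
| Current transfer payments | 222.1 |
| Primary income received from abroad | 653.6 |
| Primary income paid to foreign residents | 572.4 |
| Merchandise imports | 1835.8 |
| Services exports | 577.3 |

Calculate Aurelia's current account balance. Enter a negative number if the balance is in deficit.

Goods balance = 1769.8 - 1835.8 = -66.0
Services balance = 577.3 - 1008.3 = -431.0
Trade balance (goods + services) = -66.0 + (-431.0) = -497.0
Net primary income = 653.6 - 572.4 = 81.2
Net secondary income = 99.0 - 222.1 = -123.1
Current account = -497.0 + 81.2 + (-123.1) = -538.9

-538.9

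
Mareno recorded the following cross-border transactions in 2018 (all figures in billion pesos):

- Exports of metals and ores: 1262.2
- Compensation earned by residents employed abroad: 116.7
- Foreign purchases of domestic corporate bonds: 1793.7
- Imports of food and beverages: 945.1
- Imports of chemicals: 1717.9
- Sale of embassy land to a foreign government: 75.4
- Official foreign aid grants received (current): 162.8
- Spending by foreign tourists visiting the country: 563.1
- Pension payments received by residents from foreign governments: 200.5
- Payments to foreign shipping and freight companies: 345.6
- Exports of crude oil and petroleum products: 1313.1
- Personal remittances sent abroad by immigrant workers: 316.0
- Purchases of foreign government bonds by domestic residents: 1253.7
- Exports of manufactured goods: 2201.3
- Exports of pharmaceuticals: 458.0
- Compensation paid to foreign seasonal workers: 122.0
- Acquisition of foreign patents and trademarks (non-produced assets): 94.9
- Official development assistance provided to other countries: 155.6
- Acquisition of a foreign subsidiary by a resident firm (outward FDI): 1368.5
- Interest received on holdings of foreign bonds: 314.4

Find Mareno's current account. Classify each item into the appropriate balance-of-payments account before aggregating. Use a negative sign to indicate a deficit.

2989.9

Goods: -1717.9 + 1262.2 - 945.1 + 458.0 + 1313.1 + 2201.3 = 2571.6
Services: 563.1 - 345.6 = 217.5
Primary income: 314.4 + 116.7 - 122.0 = 309.1
Secondary income: -316.0 + 200.5 - 155.6 + 162.8 = -108.3
Current account = 2571.6 + 217.5 + 309.1 + (-108.3) = 2989.9
(Excluded from the current account — financial account: foreign purchases of domestic corporate bonds 1793.7, purchases of foreign government bonds by domestic residents 1253.7, acquisition of a foreign subsidiary by a resident firm (outward FDI) 1368.5; capital account: sale of embassy land to a foreign government 75.4, acquisition of foreign patents and trademarks (non-produced assets) 94.9.)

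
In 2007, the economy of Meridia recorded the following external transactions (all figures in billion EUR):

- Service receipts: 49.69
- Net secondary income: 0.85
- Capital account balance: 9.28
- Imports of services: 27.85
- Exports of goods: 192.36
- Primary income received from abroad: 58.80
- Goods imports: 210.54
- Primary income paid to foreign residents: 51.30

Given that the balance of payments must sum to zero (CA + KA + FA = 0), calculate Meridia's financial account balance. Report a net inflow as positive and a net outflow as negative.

Goods balance = 192.36 - 210.54 = -18.18
Services balance = 49.69 - 27.85 = 21.84
Trade balance (goods + services) = -18.18 + 21.84 = 3.66
Net primary income = 58.80 - 51.30 = 7.50
Net secondary income = 0.85
Current account = 3.66 + 7.50 + 0.85 = 12.01
Financial account = -(12.01 + 9.28) = -21.29

-21.29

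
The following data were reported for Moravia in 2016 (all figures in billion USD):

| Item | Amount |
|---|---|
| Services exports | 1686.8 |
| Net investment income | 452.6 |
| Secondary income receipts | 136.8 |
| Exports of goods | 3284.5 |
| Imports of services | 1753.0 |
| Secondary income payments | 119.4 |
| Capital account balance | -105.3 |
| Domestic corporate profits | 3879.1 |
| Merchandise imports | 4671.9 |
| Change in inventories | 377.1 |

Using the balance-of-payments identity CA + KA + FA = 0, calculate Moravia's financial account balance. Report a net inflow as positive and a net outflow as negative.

Goods balance = 3284.5 - 4671.9 = -1387.4
Services balance = 1686.8 - 1753.0 = -66.2
Trade balance (goods + services) = -1387.4 + (-66.2) = -1453.6
Net primary income = 452.6
Net secondary income = 136.8 - 119.4 = 17.4
Current account = -1453.6 + 452.6 + 17.4 = -983.6
Financial account = -(-983.6 + (-105.3)) = 1088.9

1088.9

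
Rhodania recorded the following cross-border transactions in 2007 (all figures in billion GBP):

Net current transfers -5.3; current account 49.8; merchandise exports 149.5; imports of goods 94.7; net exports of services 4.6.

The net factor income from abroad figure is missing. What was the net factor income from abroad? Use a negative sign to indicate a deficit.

Current account = goods balance + services balance + net primary income + net secondary income
Sum of the known components = 54.1
Net factor income from abroad = CA - (known components) = 49.8 - 54.1 = -4.3

-4.3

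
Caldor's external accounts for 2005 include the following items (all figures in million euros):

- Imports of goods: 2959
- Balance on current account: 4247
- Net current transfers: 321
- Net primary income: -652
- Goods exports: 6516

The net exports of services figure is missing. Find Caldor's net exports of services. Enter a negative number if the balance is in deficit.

Current account = goods balance + services balance + net primary income + net secondary income
Sum of the known components = 3226
Net exports of services = CA - (known components) = 4247 - 3226 = 1021

1021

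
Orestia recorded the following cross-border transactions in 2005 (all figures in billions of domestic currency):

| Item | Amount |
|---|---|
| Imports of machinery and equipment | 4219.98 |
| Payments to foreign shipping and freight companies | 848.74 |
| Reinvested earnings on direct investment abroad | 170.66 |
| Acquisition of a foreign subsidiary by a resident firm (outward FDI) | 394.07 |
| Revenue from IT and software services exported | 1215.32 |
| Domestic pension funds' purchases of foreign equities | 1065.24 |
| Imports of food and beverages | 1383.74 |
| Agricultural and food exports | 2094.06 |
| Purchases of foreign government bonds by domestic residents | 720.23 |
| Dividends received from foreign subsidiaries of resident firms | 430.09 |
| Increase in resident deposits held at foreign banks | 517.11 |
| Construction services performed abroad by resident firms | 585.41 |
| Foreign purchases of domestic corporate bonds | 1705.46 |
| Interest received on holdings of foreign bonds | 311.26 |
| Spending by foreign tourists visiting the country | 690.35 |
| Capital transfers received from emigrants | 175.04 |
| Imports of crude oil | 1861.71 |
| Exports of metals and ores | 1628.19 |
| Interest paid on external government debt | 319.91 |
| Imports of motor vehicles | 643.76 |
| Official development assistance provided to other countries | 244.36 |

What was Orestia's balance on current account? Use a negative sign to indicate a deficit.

-2396.86

Goods: 1628.19 - 643.76 + 2094.06 - 1861.71 - 1383.74 - 4219.98 = -4386.94
Services: -848.74 + 1215.32 + 690.35 + 585.41 = 1642.34
Primary income: 311.26 - 319.91 + 170.66 + 430.09 = 592.10
Secondary income: -244.36
Current account = (-4386.94) + 1642.34 + 592.10 + (-244.36) = -2396.86
(Excluded from the current account — financial account: acquisition of a foreign subsidiary by a resident firm (outward FDI) 394.07, domestic pension funds' purchases of foreign equities 1065.24, purchases of foreign government bonds by domestic residents 720.23, increase in resident deposits held at foreign banks 517.11, foreign purchases of domestic corporate bonds 1705.46; capital account: capital transfers received from emigrants 175.04.)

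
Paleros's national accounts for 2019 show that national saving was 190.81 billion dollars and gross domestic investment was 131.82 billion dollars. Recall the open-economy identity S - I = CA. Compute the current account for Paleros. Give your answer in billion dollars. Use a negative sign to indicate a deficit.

58.99

CA = S - I = 190.81 - 131.82 = 58.99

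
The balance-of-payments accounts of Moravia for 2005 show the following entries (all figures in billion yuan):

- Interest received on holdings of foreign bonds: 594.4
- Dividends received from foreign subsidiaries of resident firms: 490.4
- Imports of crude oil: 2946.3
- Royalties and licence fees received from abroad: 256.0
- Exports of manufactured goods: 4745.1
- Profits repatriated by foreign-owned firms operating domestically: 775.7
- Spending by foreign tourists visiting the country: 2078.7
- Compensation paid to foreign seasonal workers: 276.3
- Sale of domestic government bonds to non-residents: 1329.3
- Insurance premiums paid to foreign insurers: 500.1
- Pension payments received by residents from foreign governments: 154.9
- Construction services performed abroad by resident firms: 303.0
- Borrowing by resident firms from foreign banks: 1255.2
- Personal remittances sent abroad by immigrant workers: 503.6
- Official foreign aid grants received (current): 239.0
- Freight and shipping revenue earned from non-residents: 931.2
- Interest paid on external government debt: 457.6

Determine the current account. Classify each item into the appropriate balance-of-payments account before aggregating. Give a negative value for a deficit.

Goods: 4745.1 - 2946.3 = 1798.8
Services: 303.0 + 2078.7 + 931.2 - 500.1 + 256.0 = 3068.8
Primary income: -276.3 + 490.4 - 775.7 + 594.4 - 457.6 = -424.8
Secondary income: 154.9 + 239.0 - 503.6 = -109.7
Current account = 1798.8 + 3068.8 + (-424.8) + (-109.7) = 4333.1
(Excluded from the current account — financial account: sale of domestic government bonds to non-residents 1329.3, borrowing by resident firms from foreign banks 1255.2.)

4333.1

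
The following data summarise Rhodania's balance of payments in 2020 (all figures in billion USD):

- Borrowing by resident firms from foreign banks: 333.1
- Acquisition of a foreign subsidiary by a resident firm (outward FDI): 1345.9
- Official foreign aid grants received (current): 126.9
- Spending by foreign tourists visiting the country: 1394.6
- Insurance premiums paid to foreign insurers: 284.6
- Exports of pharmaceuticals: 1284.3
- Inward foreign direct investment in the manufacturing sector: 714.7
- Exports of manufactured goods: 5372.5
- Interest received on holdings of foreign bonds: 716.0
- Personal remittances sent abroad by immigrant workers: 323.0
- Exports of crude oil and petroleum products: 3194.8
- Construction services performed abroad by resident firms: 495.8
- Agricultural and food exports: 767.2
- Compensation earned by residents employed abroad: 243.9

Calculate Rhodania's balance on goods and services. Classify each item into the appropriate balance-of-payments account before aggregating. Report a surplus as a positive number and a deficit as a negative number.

12224.6

Goods: 3194.8 + 767.2 + 5372.5 + 1284.3 = 10618.8
Services: -284.6 + 1394.6 + 495.8 = 1605.8
Trade balance = 10618.8 + 1605.8 = 12224.6
(Excluded from the trade balance — financial account: borrowing by resident firms from foreign banks 333.1, acquisition of a foreign subsidiary by a resident firm (outward FDI) 1345.9, inward foreign direct investment in the manufacturing sector 714.7; secondary income: official foreign aid grants received (current) 126.9, personal remittances sent abroad by immigrant workers 323.0; primary income: interest received on holdings of foreign bonds 716.0, compensation earned by residents employed abroad 243.9.)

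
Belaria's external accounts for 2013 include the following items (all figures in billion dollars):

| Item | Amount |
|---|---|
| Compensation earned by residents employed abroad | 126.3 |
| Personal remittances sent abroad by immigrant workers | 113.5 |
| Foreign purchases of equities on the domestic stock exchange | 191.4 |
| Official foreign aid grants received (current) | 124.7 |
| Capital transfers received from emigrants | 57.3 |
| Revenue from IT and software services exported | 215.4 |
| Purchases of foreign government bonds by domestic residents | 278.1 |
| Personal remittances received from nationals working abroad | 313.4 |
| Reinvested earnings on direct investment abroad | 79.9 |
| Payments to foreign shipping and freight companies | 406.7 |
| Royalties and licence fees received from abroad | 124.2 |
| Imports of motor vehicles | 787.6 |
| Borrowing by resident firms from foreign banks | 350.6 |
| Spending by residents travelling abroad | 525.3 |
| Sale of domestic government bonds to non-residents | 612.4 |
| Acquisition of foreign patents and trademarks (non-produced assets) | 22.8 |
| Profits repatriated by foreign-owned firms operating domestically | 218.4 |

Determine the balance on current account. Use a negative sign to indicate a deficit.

Goods: -787.6
Services: 124.2 - 406.7 + 215.4 - 525.3 = -592.4
Primary income: 126.3 + 79.9 - 218.4 = -12.2
Secondary income: 124.7 + 313.4 - 113.5 = 324.6
Current account = (-787.6) + (-592.4) + (-12.2) + 324.6 = -1067.6
(Excluded from the current account — financial account: foreign purchases of equities on the domestic stock exchange 191.4, purchases of foreign government bonds by domestic residents 278.1, borrowing by resident firms from foreign banks 350.6, sale of domestic government bonds to non-residents 612.4; capital account: capital transfers received from emigrants 57.3, acquisition of foreign patents and trademarks (non-produced assets) 22.8.)

-1067.6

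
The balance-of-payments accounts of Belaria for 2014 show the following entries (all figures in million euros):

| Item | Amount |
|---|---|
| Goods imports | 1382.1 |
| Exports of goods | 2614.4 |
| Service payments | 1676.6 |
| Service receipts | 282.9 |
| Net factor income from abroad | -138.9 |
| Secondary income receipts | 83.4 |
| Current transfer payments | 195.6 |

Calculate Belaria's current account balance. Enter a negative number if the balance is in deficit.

-412.5

Goods balance = 2614.4 - 1382.1 = 1232.3
Services balance = 282.9 - 1676.6 = -1393.7
Trade balance (goods + services) = 1232.3 + (-1393.7) = -161.4
Net primary income = -138.9
Net secondary income = 83.4 - 195.6 = -112.2
Current account = -161.4 + (-138.9) + (-112.2) = -412.5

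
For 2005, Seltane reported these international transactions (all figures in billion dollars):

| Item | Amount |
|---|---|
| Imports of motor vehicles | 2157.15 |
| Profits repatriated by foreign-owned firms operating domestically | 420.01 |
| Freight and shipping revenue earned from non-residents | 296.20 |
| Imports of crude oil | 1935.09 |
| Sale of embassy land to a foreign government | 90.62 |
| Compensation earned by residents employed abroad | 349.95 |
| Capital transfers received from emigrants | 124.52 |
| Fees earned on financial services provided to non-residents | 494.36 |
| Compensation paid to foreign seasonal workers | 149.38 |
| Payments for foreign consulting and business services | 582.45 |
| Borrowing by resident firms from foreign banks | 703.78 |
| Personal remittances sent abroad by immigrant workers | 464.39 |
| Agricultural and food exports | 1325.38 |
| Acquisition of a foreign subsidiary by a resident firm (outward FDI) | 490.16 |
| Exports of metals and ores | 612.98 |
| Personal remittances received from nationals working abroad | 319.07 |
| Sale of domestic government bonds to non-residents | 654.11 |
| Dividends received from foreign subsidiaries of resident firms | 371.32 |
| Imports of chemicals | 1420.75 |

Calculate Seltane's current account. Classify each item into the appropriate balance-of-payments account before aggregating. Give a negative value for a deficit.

-3359.96

Goods: -1935.09 + 612.98 - 1420.75 - 2157.15 + 1325.38 = -3574.63
Services: -582.45 + 494.36 + 296.20 = 208.11
Primary income: -149.38 + 349.95 + 371.32 - 420.01 = 151.88
Secondary income: -464.39 + 319.07 = -145.32
Current account = (-3574.63) + 208.11 + 151.88 + (-145.32) = -3359.96
(Excluded from the current account — capital account: sale of embassy land to a foreign government 90.62, capital transfers received from emigrants 124.52; financial account: borrowing by resident firms from foreign banks 703.78, acquisition of a foreign subsidiary by a resident firm (outward FDI) 490.16, sale of domestic government bonds to non-residents 654.11.)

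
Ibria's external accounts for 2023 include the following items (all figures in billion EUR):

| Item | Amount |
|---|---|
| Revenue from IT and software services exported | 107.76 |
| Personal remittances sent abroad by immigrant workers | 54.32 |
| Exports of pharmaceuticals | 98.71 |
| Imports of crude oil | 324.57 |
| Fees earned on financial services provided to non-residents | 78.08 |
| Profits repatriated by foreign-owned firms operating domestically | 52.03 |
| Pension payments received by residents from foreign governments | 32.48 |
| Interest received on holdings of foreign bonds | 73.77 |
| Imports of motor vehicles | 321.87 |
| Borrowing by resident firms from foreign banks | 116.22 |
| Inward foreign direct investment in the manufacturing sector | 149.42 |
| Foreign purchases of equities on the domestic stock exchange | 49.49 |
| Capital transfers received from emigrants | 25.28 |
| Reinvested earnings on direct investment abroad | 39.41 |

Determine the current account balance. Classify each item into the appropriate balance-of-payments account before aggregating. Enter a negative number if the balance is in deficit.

Goods: -321.87 - 324.57 + 98.71 = -547.73
Services: 107.76 + 78.08 = 185.84
Primary income: -52.03 + 73.77 + 39.41 = 61.15
Secondary income: 32.48 - 54.32 = -21.84
Current account = (-547.73) + 185.84 + 61.15 + (-21.84) = -322.58
(Excluded from the current account — financial account: borrowing by resident firms from foreign banks 116.22, inward foreign direct investment in the manufacturing sector 149.42, foreign purchases of equities on the domestic stock exchange 49.49; capital account: capital transfers received from emigrants 25.28.)

-322.58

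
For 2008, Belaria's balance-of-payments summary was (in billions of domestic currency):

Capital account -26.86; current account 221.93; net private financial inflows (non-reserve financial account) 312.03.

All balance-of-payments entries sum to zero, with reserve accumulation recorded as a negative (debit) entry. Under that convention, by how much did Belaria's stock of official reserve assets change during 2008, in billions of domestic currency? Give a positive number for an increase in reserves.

Official reserve transactions balance = -(221.93 + (-26.86) + 312.03) = -507.10
An accumulation of reserves is recorded as a debit (negative entry), so the change in the stock of reserves is the negative of that balance.
Change in official reserves = -(-507.10) = 507.10

507.10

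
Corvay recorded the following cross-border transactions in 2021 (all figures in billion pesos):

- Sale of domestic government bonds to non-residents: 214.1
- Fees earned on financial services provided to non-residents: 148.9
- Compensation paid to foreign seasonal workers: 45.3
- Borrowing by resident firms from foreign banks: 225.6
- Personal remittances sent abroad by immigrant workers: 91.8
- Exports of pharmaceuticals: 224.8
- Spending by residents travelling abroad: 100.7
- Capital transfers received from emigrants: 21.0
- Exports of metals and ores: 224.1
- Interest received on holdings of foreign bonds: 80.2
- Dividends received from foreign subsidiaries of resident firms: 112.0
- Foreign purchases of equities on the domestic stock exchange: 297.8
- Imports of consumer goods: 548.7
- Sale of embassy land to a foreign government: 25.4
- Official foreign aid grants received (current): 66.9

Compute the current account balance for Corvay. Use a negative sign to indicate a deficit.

Goods: -548.7 + 224.8 + 224.1 = -99.8
Services: 148.9 - 100.7 = 48.2
Primary income: 112.0 + 80.2 - 45.3 = 146.9
Secondary income: 66.9 - 91.8 = -24.9
Current account = (-99.8) + 48.2 + 146.9 + (-24.9) = 70.4
(Excluded from the current account — financial account: sale of domestic government bonds to non-residents 214.1, borrowing by resident firms from foreign banks 225.6, foreign purchases of equities on the domestic stock exchange 297.8; capital account: capital transfers received from emigrants 21.0, sale of embassy land to a foreign government 25.4.)

70.4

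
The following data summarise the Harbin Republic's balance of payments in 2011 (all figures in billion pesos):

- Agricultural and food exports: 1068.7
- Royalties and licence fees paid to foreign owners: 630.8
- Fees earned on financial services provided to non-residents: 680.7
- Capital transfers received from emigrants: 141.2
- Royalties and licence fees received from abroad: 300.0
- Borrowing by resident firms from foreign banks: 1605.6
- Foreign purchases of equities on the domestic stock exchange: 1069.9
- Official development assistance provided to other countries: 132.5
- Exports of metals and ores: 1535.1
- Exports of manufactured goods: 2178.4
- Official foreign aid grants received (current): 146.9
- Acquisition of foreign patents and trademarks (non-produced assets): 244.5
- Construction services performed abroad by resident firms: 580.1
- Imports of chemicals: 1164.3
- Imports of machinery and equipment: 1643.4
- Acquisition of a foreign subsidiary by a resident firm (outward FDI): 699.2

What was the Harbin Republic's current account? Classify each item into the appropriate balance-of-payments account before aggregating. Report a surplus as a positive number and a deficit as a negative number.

2918.9

Goods: 1535.1 - 1643.4 - 1164.3 + 2178.4 + 1068.7 = 1974.5
Services: 300.0 + 580.1 + 680.7 - 630.8 = 930.0
Secondary income: -132.5 + 146.9 = 14.4
Current account = 1974.5 + 930.0 + 14.4 = 2918.9
(Excluded from the current account — capital account: capital transfers received from emigrants 141.2, acquisition of foreign patents and trademarks (non-produced assets) 244.5; financial account: borrowing by resident firms from foreign banks 1605.6, foreign purchases of equities on the domestic stock exchange 1069.9, acquisition of a foreign subsidiary by a resident firm (outward FDI) 699.2.)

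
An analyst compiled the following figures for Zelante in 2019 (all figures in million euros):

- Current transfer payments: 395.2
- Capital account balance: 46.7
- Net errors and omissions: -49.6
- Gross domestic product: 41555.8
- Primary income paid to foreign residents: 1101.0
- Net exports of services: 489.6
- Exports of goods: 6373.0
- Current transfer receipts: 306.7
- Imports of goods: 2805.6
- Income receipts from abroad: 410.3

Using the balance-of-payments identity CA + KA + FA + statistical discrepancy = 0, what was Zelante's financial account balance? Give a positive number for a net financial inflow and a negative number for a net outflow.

Goods balance = 6373.0 - 2805.6 = 3567.4
Services balance = 489.6
Trade balance (goods + services) = 3567.4 + 489.6 = 4057.0
Net primary income = 410.3 - 1101.0 = -690.7
Net secondary income = 306.7 - 395.2 = -88.5
Current account = 4057.0 + (-690.7) + (-88.5) = 3277.8
Financial account = -(3277.8 + 46.7 + (-49.6)) = -3274.9

-3274.9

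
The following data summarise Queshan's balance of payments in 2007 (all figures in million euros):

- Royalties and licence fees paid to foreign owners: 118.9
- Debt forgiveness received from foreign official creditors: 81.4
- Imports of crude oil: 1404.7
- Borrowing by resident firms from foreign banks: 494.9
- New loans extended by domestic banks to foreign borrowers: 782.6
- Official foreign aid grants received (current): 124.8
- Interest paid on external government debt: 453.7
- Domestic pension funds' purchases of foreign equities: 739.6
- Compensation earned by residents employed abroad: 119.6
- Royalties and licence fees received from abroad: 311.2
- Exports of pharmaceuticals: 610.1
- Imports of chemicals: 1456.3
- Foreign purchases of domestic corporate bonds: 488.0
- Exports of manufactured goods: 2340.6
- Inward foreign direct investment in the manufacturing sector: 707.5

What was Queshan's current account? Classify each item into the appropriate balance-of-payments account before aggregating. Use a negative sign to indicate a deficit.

Goods: 610.1 - 1404.7 + 2340.6 - 1456.3 = 89.7
Services: 311.2 - 118.9 = 192.3
Primary income: 119.6 - 453.7 = -334.1
Secondary income: 124.8
Current account = 89.7 + 192.3 + (-334.1) + 124.8 = 72.7
(Excluded from the current account — capital account: debt forgiveness received from foreign official creditors 81.4; financial account: borrowing by resident firms from foreign banks 494.9, new loans extended by domestic banks to foreign borrowers 782.6, domestic pension funds' purchases of foreign equities 739.6, foreign purchases of domestic corporate bonds 488.0, inward foreign direct investment in the manufacturing sector 707.5.)

72.7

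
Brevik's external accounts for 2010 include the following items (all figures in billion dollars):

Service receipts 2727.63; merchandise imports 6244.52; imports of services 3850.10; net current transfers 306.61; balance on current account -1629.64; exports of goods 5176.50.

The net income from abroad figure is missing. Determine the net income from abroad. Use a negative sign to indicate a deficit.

254.24

Current account = goods balance + services balance + net primary income + net secondary income
Sum of the known components = -1883.88
Net income from abroad = CA - (known components) = -1629.64 - (-1883.88) = 254.24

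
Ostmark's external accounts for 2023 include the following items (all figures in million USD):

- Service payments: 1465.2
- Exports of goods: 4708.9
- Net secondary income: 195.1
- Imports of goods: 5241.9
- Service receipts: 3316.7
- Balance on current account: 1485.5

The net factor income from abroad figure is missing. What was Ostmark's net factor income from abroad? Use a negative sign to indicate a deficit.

-28.1

Current account = goods balance + services balance + net primary income + net secondary income
Sum of the known components = 1513.6
Net factor income from abroad = CA - (known components) = 1485.5 - 1513.6 = -28.1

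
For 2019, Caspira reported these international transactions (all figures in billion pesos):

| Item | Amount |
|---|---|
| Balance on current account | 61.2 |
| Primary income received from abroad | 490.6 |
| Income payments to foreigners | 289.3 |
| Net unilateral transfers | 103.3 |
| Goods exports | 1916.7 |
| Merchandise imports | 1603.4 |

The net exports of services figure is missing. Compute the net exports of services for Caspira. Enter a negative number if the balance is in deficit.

Current account = goods balance + services balance + net primary income + net secondary income
Sum of the known components = 617.9
Net exports of services = CA - (known components) = 61.2 - 617.9 = -556.7

-556.7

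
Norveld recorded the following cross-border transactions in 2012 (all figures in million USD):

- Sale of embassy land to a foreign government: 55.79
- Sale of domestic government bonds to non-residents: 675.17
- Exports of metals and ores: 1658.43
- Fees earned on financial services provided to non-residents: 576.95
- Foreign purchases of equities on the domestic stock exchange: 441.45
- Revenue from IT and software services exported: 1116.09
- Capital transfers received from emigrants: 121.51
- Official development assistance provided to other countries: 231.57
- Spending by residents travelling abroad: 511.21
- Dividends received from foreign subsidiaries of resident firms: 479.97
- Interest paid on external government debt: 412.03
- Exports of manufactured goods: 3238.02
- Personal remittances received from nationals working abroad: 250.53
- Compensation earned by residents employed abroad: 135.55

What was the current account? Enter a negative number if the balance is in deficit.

6300.73

Goods: 3238.02 + 1658.43 = 4896.45
Services: 1116.09 + 576.95 - 511.21 = 1181.83
Primary income: -412.03 + 479.97 + 135.55 = 203.49
Secondary income: 250.53 - 231.57 = 18.96
Current account = 4896.45 + 1181.83 + 203.49 + 18.96 = 6300.73
(Excluded from the current account — capital account: sale of embassy land to a foreign government 55.79, capital transfers received from emigrants 121.51; financial account: sale of domestic government bonds to non-residents 675.17, foreign purchases of equities on the domestic stock exchange 441.45.)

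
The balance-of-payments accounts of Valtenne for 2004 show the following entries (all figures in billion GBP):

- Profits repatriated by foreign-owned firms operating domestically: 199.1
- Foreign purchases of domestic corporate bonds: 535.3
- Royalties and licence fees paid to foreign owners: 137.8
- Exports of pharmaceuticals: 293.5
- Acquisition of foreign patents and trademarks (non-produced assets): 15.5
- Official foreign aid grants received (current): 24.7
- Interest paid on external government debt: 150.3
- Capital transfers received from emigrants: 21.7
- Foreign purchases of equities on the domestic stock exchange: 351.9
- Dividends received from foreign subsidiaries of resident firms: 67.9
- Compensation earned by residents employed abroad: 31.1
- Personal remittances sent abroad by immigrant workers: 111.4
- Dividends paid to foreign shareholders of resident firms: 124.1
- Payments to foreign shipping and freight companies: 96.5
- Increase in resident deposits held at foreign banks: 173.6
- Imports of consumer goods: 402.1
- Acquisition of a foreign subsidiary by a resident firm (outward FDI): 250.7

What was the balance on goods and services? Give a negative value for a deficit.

-342.9

Goods: 293.5 - 402.1 = -108.6
Services: -137.8 - 96.5 = -234.3
Trade balance = -108.6 + (-234.3) = -342.9
(Excluded from the trade balance — primary income: profits repatriated by foreign-owned firms operating domestically 199.1, interest paid on external government debt 150.3, dividends received from foreign subsidiaries of resident firms 67.9, compensation earned by residents employed abroad 31.1, dividends paid to foreign shareholders of resident firms 124.1; financial account: foreign purchases of domestic corporate bonds 535.3, foreign purchases of equities on the domestic stock exchange 351.9, increase in resident deposits held at foreign banks 173.6, acquisition of a foreign subsidiary by a resident firm (outward FDI) 250.7; capital account: acquisition of foreign patents and trademarks (non-produced assets) 15.5, capital transfers received from emigrants 21.7; secondary income: official foreign aid grants received (current) 24.7, personal remittances sent abroad by immigrant workers 111.4.)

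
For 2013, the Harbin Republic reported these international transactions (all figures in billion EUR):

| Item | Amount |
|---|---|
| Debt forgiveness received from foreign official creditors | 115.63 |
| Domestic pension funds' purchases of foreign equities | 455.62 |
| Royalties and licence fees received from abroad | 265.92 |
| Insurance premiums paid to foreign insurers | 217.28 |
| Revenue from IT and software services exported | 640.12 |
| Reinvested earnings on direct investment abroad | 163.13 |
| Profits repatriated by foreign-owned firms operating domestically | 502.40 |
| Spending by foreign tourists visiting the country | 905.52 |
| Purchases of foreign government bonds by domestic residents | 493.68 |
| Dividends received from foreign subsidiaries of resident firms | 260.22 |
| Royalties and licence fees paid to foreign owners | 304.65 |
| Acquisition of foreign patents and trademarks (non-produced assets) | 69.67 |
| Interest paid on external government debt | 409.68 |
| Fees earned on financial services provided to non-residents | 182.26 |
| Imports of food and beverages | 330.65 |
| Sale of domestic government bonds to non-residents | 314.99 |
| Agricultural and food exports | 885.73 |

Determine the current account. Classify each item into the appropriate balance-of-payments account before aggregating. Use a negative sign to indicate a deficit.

1538.24

Goods: 885.73 - 330.65 = 555.08
Services: 640.12 + 265.92 - 217.28 + 182.26 - 304.65 + 905.52 = 1471.89
Primary income: 163.13 - 502.40 - 409.68 + 260.22 = -488.73
Current account = 555.08 + 1471.89 + (-488.73) = 1538.24
(Excluded from the current account — capital account: debt forgiveness received from foreign official creditors 115.63, acquisition of foreign patents and trademarks (non-produced assets) 69.67; financial account: domestic pension funds' purchases of foreign equities 455.62, purchases of foreign government bonds by domestic residents 493.68, sale of domestic government bonds to non-residents 314.99.)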